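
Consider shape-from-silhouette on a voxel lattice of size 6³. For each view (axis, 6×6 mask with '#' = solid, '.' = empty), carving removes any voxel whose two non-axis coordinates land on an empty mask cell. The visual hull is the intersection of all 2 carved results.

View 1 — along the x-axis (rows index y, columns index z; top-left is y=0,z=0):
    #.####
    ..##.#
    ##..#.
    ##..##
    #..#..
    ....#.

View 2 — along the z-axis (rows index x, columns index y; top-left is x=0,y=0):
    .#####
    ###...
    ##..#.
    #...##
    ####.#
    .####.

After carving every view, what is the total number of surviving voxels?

initial block: 6^3 = 216
step 1: project along x, AND mask (18/36) → |grid| = 108
step 2: project along z, AND mask (23/36) → |grid| = 70

voxel count = 70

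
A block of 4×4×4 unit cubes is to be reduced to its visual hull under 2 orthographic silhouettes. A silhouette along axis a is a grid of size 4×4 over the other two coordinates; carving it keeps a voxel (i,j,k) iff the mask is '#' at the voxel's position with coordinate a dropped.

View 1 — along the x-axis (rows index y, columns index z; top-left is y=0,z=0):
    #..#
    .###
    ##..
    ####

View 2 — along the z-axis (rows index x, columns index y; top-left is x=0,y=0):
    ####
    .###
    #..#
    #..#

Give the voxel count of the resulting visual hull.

|visual hull| = 32

initial block: 4^3 = 64
carve view 1 (along x, YZ-mask fill 11/16): 44 voxels remain
carve view 2 (along z, XY-mask fill 11/16): 32 voxels remain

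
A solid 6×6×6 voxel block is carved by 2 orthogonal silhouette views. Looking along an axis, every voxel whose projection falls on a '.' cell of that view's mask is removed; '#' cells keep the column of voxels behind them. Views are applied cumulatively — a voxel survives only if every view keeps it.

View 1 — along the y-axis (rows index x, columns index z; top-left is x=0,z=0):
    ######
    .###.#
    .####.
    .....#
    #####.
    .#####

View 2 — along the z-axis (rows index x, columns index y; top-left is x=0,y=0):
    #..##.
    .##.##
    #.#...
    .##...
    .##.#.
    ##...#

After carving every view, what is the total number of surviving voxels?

initial block: 6^3 = 216
step 1: project along y, AND mask (25/36) → |grid| = 150
step 2: project along z, AND mask (17/36) → |grid| = 74

|visual hull| = 74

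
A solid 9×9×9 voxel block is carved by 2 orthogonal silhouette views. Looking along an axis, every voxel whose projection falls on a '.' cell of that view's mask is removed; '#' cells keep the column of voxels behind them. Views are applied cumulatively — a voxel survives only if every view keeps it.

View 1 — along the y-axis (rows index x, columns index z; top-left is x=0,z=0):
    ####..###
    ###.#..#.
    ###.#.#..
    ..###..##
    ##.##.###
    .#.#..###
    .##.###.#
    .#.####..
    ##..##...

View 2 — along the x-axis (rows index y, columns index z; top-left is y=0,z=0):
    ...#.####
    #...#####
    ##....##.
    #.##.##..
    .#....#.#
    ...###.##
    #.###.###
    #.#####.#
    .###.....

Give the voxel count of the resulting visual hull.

239 voxels

before carving: 729 voxels (9×9×9)
[1] y-view keeps 49 columns → grid now 441
[2] x-view keeps 45 columns → grid now 239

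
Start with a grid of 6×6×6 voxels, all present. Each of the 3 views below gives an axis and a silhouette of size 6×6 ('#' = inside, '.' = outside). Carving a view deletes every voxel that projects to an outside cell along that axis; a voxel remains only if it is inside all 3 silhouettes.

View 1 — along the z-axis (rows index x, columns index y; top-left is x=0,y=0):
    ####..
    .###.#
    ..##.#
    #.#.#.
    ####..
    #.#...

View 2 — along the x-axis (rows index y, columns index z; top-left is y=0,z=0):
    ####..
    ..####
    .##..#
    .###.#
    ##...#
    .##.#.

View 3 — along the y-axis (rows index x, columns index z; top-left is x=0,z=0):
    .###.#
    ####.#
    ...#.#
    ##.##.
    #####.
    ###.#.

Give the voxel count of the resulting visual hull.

initial block: 6^3 = 216
step 1: project along z, AND mask (20/36) → |grid| = 120
step 2: project along x, AND mask (21/36) → |grid| = 71
step 3: project along y, AND mask (24/36) → |grid| = 51

51 voxels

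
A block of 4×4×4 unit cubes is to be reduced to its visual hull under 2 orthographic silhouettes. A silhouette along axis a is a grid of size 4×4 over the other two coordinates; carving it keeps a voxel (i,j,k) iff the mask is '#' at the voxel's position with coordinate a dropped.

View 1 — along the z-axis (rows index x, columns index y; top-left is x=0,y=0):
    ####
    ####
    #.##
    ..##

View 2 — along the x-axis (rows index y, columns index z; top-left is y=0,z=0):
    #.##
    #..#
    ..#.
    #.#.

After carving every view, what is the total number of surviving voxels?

25 voxels

before carving: 64 voxels (4×4×4)
after view 1 [z-axis, 13 of 16 cells solid] → remaining = 52
after view 2 [x-axis, 8 of 16 cells solid] → remaining = 25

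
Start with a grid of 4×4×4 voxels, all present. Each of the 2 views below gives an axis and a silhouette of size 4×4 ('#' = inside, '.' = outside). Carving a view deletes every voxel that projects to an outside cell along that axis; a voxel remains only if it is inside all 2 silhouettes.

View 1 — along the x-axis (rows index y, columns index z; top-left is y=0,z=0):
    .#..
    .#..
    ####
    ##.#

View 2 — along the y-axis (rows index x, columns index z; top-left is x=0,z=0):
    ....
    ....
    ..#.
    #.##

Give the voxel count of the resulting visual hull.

remaining voxels: 6

before carving: 64 voxels (4×4×4)
V1 x: intersect with YZ mask (9 set) -- 36 left
V2 y: intersect with XZ mask (4 set) -- 6 left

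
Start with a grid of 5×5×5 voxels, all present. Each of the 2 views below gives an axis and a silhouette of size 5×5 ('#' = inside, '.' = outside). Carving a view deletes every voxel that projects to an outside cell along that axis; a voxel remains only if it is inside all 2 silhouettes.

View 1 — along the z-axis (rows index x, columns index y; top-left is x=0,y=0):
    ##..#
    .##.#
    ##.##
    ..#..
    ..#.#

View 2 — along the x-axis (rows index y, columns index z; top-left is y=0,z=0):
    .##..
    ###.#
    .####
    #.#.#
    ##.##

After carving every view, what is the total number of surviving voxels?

before carving: 125 voxels (5×5×5)
[1] z-view keeps 13 columns → grid now 65
[2] x-view keeps 17 columns → grid now 47

remaining voxels: 47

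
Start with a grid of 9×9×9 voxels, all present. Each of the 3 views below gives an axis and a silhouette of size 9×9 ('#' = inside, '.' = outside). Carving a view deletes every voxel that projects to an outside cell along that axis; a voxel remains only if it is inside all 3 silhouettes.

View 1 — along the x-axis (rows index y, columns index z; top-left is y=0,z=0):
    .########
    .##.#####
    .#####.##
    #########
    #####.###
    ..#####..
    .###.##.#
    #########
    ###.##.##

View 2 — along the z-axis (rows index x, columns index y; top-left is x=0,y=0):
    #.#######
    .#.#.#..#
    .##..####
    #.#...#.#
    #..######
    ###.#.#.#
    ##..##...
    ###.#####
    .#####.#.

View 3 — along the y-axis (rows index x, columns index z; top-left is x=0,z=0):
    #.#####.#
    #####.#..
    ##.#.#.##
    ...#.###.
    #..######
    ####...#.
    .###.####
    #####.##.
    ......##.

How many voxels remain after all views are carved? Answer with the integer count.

240 voxels

before carving: 729 voxels (9×9×9)
after view 1 [x-axis, 66 of 81 cells solid] → remaining = 594
after view 2 [z-axis, 53 of 81 cells solid] → remaining = 381
after view 3 [y-axis, 51 of 81 cells solid] → remaining = 240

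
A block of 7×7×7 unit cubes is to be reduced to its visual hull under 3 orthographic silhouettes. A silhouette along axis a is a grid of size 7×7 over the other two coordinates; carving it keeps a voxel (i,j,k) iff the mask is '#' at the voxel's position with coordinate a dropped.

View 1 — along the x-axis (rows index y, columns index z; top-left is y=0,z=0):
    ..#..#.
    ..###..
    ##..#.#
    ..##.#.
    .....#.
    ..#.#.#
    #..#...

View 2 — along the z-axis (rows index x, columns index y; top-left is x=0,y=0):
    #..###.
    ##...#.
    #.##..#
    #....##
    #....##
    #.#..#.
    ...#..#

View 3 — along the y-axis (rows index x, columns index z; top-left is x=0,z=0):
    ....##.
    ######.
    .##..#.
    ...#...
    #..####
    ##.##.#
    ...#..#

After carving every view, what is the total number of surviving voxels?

initial block: 7^3 = 343
[1] x-view keeps 18 columns → grid now 126
[2] z-view keeps 22 columns → grid now 56
[3] y-view keeps 24 columns → grid now 30

voxel count = 30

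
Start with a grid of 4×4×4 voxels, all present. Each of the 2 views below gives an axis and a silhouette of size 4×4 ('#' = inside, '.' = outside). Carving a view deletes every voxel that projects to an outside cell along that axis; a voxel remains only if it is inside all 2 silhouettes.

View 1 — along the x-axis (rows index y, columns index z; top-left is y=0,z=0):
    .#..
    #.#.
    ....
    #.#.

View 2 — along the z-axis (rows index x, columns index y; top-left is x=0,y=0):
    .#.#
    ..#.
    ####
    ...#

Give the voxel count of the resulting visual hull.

before carving: 64 voxels (4×4×4)
after view 1 [x-axis, 5 of 16 cells solid] → remaining = 20
after view 2 [z-axis, 8 of 16 cells solid] → remaining = 11

11 voxels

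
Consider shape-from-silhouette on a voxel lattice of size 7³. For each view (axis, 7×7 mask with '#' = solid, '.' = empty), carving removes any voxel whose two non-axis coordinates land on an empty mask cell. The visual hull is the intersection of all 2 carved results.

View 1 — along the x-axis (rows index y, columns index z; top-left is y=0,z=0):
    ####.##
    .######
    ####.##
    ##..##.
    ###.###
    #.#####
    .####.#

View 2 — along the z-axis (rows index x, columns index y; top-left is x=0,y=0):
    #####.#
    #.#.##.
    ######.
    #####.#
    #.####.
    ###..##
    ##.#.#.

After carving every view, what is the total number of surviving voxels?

remaining voxels: 203

full grid |V| = 343
step 1: project along x, AND mask (39/49) → |grid| = 273
step 2: project along z, AND mask (36/49) → |grid| = 203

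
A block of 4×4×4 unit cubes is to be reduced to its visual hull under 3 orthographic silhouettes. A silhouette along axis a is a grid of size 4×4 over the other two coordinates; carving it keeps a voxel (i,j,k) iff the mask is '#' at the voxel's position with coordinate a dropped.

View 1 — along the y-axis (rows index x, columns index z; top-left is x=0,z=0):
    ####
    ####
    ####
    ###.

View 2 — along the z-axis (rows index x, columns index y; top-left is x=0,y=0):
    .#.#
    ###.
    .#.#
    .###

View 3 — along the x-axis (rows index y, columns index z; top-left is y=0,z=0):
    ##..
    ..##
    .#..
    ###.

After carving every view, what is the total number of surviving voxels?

initial block: 4^3 = 64
step 1: project along y, AND mask (15/16) → |grid| = 60
step 2: project along z, AND mask (10/16) → |grid| = 37
step 3: project along x, AND mask (8/16) → |grid| = 20

20 voxels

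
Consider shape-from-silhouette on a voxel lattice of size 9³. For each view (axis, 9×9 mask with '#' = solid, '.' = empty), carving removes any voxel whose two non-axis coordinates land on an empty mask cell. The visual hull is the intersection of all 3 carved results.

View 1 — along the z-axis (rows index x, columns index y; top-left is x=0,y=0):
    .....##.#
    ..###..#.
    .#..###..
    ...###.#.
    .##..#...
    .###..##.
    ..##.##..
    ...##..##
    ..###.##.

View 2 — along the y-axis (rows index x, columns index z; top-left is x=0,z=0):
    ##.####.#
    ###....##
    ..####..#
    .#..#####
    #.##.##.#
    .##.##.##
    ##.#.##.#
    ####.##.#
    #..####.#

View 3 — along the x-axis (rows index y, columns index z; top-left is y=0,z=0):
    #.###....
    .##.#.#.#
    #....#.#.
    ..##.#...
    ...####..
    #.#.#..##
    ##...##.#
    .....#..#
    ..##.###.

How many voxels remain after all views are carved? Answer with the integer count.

93 voxels

start: 9×9×9 = 729 voxels
step 1: project along z, AND mask (36/81) → |grid| = 324
step 2: project along y, AND mask (54/81) → |grid| = 215
step 3: project along x, AND mask (36/81) → |grid| = 93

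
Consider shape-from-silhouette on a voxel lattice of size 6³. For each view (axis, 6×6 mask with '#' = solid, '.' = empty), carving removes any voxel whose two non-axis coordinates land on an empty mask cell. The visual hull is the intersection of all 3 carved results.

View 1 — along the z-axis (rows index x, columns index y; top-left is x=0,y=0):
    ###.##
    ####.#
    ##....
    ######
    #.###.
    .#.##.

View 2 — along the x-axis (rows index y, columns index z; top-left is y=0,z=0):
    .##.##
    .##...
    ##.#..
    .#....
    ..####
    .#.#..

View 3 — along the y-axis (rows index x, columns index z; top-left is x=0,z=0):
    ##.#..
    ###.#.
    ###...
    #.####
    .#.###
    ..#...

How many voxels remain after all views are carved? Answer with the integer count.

|visual hull| = 43

initial block: 6^3 = 216
[1] z-view keeps 25 columns → grid now 150
[2] x-view keeps 16 columns → grid now 68
[3] y-view keeps 20 columns → grid now 43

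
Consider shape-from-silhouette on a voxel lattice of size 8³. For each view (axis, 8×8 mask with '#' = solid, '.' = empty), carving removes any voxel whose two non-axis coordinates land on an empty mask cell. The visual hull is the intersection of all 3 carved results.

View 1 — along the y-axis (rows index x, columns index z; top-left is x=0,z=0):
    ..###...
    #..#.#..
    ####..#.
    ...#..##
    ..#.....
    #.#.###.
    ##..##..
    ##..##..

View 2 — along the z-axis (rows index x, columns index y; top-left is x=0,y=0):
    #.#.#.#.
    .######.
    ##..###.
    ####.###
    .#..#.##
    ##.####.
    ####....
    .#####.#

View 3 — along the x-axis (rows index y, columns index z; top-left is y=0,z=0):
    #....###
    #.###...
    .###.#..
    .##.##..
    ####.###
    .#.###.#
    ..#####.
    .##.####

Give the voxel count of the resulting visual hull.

|visual hull| = 92

start: 8×8×8 = 512 voxels
after view 1 [y-axis, 28 of 64 cells solid] → remaining = 224
after view 2 [z-axis, 42 of 64 cells solid] → remaining = 150
after view 3 [x-axis, 39 of 64 cells solid] → remaining = 92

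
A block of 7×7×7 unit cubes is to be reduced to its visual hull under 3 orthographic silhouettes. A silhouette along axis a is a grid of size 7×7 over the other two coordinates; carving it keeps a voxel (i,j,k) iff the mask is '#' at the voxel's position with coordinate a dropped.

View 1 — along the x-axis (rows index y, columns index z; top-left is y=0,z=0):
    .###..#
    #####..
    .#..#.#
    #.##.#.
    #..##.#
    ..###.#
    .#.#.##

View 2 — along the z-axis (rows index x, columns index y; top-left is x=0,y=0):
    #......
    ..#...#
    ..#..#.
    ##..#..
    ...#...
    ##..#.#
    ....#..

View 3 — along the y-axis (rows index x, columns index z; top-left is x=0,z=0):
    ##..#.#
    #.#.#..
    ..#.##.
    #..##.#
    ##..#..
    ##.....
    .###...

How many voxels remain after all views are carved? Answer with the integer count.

voxel count = 22

before carving: 343 voxels (7×7×7)
step 1: project along x, AND mask (28/49) → |grid| = 196
step 2: project along z, AND mask (14/49) → |grid| = 56
step 3: project along y, AND mask (22/49) → |grid| = 22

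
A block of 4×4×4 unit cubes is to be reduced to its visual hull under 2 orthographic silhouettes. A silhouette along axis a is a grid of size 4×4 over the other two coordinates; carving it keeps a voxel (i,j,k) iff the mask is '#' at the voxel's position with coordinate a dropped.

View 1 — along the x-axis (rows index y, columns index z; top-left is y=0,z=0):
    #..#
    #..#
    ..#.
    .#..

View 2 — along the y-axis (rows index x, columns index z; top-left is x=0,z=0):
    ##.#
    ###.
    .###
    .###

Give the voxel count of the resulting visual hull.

initial block: 4^3 = 64
  1. axis=0 (YZ plane), |mask|=6  ⇒  voxels=24
  2. axis=1 (XZ plane), |mask|=12  ⇒  voxels=17

17 voxels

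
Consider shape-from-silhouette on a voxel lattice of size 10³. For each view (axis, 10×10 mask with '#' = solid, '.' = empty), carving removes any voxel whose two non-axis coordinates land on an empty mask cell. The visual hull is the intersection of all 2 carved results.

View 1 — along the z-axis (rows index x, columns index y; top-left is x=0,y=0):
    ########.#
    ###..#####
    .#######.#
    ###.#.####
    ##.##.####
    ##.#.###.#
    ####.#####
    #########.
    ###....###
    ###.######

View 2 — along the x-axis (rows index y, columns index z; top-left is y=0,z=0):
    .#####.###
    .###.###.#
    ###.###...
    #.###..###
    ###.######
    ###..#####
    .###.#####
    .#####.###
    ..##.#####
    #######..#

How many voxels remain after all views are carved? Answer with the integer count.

before carving: 1000 voxels (10×10×10)
[1] z-view keeps 81 columns → grid now 810
[2] x-view keeps 76 columns → grid now 615

|visual hull| = 615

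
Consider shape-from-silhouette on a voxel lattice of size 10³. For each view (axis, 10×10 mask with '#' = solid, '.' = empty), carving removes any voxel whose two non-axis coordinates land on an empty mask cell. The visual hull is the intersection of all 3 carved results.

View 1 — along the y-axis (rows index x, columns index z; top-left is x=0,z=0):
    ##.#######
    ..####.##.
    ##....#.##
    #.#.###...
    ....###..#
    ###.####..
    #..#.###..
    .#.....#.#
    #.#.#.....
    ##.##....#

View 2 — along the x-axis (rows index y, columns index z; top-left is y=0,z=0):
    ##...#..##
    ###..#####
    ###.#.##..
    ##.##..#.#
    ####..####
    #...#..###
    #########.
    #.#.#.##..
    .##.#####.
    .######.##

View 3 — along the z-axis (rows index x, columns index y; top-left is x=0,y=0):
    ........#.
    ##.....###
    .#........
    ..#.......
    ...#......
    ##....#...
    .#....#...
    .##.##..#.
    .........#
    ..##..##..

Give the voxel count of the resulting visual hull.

|visual hull| = 89

initial block: 10^3 = 1000
after view 1 [y-axis, 52 of 100 cells solid] → remaining = 520
after view 2 [x-axis, 67 of 100 cells solid] → remaining = 352
after view 3 [z-axis, 24 of 100 cells solid] → remaining = 89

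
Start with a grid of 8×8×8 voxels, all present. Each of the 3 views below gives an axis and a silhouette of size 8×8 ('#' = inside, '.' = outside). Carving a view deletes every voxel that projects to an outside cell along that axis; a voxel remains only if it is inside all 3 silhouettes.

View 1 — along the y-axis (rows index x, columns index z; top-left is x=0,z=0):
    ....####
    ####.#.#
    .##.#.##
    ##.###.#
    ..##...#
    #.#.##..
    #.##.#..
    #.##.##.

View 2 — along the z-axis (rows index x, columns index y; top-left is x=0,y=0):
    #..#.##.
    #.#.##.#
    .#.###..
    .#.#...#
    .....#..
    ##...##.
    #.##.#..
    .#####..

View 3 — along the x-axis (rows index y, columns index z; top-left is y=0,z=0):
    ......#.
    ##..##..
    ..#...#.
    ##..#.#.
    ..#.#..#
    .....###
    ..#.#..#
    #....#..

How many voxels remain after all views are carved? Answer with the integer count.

remaining voxels: 53

before carving: 512 voxels (8×8×8)
after view 1 [y-axis, 37 of 64 cells solid] → remaining = 296
after view 2 [z-axis, 30 of 64 cells solid] → remaining = 144
after view 3 [x-axis, 22 of 64 cells solid] → remaining = 53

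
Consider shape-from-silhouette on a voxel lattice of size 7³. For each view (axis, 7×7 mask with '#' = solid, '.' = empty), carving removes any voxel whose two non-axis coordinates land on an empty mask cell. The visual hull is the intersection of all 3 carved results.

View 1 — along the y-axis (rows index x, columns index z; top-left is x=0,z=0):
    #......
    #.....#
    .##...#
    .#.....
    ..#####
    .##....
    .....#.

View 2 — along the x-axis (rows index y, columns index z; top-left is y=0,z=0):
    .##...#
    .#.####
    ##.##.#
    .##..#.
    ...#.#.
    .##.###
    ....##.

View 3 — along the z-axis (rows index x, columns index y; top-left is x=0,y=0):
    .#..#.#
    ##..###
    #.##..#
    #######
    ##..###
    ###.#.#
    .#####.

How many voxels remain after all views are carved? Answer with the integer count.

|visual hull| = 37

start: 7×7×7 = 343 voxels
[1] y-view keeps 15 columns → grid now 105
[2] x-view keeps 25 columns → grid now 55
[3] z-view keeps 34 columns → grid now 37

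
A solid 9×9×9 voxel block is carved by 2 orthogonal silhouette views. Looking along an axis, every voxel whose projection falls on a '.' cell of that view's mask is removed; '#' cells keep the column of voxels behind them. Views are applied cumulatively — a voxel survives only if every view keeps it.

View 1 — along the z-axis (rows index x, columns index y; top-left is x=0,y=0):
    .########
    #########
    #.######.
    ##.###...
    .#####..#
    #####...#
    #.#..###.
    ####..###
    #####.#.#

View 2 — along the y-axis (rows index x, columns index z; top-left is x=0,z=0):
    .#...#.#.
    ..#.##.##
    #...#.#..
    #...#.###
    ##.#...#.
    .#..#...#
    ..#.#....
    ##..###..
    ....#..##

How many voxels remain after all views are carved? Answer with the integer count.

|visual hull| = 223

start: 9×9×9 = 729 voxels
step 1: project along z, AND mask (60/81) → |grid| = 540
step 2: project along y, AND mask (33/81) → |grid| = 223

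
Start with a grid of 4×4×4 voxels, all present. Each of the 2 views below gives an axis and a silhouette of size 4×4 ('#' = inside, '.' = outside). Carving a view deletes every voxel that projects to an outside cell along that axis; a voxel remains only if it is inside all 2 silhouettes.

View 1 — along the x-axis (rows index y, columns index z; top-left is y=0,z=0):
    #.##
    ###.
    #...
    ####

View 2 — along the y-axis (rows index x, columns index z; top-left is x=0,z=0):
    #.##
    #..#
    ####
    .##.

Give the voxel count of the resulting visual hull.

remaining voxels: 31

initial block: 4^3 = 64
  1. axis=0 (YZ plane), |mask|=11  ⇒  voxels=44
  2. axis=1 (XZ plane), |mask|=11  ⇒  voxels=31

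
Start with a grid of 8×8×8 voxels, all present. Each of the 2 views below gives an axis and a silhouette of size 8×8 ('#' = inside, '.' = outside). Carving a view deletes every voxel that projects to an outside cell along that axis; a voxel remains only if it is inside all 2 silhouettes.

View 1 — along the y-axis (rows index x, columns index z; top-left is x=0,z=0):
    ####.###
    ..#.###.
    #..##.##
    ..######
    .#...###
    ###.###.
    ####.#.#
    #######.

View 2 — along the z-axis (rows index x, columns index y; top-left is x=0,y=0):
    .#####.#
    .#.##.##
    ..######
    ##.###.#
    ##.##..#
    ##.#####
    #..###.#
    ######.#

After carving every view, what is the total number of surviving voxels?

initial block: 8^3 = 512
carve view 1 (along y, XZ-mask fill 45/64): 360 voxels remain
carve view 2 (along z, XY-mask fill 47/64): 269 voxels remain

|visual hull| = 269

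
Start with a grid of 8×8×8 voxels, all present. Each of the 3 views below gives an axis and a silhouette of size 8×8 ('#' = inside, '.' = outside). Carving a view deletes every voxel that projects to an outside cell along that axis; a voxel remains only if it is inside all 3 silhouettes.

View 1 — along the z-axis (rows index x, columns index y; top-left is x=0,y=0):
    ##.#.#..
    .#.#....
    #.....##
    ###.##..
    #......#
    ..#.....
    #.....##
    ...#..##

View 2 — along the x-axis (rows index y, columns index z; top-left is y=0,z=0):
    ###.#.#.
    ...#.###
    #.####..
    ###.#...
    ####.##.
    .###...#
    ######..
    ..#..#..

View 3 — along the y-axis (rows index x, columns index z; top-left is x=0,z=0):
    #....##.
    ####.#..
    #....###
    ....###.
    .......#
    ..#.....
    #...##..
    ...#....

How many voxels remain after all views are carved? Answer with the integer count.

voxel count = 31

initial block: 8^3 = 512
carve view 1 (along z, XY-mask fill 23/64): 184 voxels remain
carve view 2 (along x, YZ-mask fill 36/64): 99 voxels remain
carve view 3 (along y, XZ-mask fill 21/64): 31 voxels remain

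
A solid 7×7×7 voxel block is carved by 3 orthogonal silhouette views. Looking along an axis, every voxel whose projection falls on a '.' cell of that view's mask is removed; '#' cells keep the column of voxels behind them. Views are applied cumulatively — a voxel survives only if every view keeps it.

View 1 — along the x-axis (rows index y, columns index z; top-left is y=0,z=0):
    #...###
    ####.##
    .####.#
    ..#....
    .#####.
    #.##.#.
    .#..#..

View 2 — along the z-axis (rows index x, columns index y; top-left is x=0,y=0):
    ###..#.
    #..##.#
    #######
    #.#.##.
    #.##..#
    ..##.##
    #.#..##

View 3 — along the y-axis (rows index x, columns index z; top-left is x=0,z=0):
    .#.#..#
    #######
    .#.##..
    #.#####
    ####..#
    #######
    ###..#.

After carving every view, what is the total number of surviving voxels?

initial block: 7^3 = 343
V1 x: intersect with YZ mask (27 set) -- 189 left
V2 z: intersect with XY mask (31 set) -- 115 left
V3 y: intersect with XZ mask (35 set) -- 76 left

76 voxels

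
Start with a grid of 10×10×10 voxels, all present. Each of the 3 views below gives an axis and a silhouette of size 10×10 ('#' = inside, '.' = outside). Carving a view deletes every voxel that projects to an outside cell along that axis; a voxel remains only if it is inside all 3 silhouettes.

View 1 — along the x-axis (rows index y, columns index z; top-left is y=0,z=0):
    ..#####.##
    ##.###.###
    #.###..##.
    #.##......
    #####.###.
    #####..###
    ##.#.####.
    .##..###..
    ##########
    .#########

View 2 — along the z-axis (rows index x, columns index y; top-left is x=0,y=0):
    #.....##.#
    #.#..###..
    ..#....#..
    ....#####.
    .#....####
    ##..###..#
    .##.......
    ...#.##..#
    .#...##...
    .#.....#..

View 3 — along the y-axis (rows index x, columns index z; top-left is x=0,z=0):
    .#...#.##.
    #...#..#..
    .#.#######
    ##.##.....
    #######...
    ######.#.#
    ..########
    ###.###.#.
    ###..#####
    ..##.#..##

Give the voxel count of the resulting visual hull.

remaining voxels: 164

start: 10×10×10 = 1000 voxels
carve view 1 (along x, YZ-mask fill 71/100): 710 voxels remain
carve view 2 (along z, XY-mask fill 38/100): 273 voxels remain
carve view 3 (along y, XZ-mask fill 62/100): 164 voxels remain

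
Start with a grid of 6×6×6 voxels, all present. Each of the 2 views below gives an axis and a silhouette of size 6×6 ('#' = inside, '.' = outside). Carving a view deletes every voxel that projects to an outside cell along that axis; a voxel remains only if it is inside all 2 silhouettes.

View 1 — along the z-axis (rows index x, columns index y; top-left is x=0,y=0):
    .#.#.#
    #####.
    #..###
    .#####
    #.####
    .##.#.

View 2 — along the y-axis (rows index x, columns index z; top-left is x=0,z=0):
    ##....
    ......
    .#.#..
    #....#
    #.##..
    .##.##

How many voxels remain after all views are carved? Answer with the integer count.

initial block: 6^3 = 216
[1] z-view keeps 25 columns → grid now 150
[2] y-view keeps 13 columns → grid now 51

51 voxels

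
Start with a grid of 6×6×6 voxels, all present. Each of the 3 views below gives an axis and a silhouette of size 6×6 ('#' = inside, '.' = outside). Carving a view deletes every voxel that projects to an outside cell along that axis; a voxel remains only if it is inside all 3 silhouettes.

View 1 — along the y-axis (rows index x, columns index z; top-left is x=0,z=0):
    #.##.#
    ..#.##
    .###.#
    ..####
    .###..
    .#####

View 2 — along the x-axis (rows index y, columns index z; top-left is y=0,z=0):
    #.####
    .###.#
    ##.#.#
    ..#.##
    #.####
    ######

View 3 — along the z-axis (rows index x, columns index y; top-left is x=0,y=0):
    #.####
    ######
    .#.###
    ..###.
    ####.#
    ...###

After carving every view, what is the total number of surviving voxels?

remaining voxels: 77

before carving: 216 voxels (6×6×6)
  1. axis=1 (XZ plane), |mask|=23  ⇒  voxels=138
  2. axis=0 (YZ plane), |mask|=27  ⇒  voxels=110
  3. axis=2 (XY plane), |mask|=26  ⇒  voxels=77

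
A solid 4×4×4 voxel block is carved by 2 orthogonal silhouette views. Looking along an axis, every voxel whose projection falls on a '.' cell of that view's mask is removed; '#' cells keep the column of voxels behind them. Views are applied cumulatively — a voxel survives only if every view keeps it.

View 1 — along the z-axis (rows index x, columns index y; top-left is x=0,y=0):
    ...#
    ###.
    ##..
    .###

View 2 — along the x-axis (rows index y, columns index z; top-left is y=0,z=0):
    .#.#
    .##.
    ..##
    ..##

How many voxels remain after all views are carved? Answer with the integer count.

|visual hull| = 18

start: 4×4×4 = 64 voxels
step 1: project along z, AND mask (9/16) → |grid| = 36
step 2: project along x, AND mask (8/16) → |grid| = 18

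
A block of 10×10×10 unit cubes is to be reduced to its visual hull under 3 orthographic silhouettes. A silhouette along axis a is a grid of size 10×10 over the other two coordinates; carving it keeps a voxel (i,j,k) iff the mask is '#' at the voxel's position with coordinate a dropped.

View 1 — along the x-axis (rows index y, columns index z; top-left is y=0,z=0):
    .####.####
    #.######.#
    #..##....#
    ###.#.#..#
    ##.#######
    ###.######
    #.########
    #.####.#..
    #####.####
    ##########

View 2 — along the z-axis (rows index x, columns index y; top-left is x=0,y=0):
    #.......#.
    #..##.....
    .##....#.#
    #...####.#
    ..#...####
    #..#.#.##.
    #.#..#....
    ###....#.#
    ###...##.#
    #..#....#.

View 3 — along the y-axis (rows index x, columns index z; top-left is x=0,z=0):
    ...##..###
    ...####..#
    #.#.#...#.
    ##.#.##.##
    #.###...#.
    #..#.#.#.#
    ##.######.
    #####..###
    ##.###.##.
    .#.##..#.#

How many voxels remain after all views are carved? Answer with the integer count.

remaining voxels: 197

initial block: 10^3 = 1000
V1 x: intersect with YZ mask (78 set) -- 780 left
V2 z: intersect with XY mask (42 set) -- 320 left
V3 y: intersect with XZ mask (59 set) -- 197 left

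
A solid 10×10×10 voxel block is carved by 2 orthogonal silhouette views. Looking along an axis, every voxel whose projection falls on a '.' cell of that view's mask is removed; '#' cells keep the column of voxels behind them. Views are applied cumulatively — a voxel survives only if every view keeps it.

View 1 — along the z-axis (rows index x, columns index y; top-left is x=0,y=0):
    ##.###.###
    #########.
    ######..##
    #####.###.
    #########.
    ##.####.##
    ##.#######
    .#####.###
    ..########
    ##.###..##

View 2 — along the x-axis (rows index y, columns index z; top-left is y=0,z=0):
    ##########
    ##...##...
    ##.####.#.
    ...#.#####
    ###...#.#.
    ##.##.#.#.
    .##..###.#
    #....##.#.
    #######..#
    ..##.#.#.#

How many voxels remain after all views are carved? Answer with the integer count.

remaining voxels: 501

full grid |V| = 1000
[1] z-view keeps 82 columns → grid now 820
[2] x-view keeps 61 columns → grid now 501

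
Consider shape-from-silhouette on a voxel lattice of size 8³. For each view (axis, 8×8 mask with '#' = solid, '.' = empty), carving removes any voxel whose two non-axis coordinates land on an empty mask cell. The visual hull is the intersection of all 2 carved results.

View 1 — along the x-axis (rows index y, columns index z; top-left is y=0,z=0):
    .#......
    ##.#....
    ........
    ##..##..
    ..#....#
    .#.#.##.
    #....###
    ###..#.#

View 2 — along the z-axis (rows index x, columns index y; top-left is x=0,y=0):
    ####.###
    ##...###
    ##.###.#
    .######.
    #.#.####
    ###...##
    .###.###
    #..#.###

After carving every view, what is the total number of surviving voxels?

141 voxels

full grid |V| = 512
  1. axis=0 (YZ plane), |mask|=23  ⇒  voxels=184
  2. axis=2 (XY plane), |mask|=46  ⇒  voxels=141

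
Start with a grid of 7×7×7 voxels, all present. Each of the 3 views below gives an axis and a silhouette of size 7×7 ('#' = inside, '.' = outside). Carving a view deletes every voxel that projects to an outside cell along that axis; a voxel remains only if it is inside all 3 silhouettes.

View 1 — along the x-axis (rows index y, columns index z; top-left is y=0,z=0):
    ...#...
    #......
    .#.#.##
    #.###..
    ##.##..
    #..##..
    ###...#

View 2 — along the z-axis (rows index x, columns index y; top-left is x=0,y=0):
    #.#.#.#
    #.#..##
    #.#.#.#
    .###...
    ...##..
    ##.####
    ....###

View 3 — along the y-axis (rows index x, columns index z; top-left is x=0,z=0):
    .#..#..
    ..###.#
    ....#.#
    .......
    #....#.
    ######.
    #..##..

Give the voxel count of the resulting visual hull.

remaining voxels: 39

full grid |V| = 343
after view 1 [x-axis, 21 of 49 cells solid] → remaining = 147
after view 2 [z-axis, 26 of 49 cells solid] → remaining = 83
after view 3 [y-axis, 19 of 49 cells solid] → remaining = 39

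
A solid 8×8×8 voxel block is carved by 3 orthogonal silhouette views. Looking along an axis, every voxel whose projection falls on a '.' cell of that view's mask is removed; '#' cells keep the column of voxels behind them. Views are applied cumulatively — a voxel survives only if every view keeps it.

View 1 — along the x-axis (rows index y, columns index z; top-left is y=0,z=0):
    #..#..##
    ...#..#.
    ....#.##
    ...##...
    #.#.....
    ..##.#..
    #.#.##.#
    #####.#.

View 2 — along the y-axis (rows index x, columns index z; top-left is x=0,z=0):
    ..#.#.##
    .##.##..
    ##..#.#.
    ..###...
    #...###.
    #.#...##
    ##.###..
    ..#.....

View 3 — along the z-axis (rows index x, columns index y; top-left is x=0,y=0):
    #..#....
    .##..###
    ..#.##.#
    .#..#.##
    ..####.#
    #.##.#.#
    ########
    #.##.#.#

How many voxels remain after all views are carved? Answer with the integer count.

initial block: 8^3 = 512
step 1: project along x, AND mask (27/64) → |grid| = 216
step 2: project along y, AND mask (29/64) → |grid| = 101
step 3: project along z, AND mask (38/64) → |grid| = 61

|visual hull| = 61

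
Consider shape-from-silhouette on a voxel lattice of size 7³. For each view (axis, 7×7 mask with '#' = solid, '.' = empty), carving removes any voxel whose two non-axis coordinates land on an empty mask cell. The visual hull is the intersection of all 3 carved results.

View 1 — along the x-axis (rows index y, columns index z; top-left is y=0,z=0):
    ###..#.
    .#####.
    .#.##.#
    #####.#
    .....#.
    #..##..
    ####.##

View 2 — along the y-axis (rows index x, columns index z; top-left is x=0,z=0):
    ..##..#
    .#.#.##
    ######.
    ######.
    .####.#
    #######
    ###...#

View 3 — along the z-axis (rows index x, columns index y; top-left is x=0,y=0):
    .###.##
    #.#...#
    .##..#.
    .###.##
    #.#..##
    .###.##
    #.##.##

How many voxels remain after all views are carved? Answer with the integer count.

102 voxels

start: 7×7×7 = 343 voxels
after view 1 [x-axis, 29 of 49 cells solid] → remaining = 203
after view 2 [y-axis, 35 of 49 cells solid] → remaining = 147
after view 3 [z-axis, 30 of 49 cells solid] → remaining = 102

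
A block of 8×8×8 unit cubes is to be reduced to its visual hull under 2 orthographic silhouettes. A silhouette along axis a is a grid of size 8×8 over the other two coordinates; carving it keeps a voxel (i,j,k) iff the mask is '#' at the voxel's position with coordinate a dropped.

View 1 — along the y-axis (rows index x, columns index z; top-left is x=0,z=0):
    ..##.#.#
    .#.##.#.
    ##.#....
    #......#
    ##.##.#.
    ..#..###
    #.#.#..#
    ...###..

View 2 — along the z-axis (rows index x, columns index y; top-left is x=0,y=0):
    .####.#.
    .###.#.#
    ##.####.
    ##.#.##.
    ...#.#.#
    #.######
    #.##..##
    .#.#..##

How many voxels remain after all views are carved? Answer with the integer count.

remaining voxels: 143

start: 8×8×8 = 512 voxels
V1 y: intersect with XZ mask (29 set) -- 232 left
V2 z: intersect with XY mask (40 set) -- 143 left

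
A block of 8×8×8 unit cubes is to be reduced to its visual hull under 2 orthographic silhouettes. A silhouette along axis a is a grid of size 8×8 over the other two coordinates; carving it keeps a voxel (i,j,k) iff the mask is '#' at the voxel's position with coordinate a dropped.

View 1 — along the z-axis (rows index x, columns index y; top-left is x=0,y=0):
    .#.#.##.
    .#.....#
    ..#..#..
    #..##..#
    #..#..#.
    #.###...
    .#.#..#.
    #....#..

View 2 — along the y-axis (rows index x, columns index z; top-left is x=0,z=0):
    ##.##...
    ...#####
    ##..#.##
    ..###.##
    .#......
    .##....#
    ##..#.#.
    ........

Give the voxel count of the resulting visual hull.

start: 8×8×8 = 512 voxels
  1. axis=2 (XY plane), |mask|=24  ⇒  voxels=192
  2. axis=1 (XZ plane), |mask|=27  ⇒  voxels=83

83 voxels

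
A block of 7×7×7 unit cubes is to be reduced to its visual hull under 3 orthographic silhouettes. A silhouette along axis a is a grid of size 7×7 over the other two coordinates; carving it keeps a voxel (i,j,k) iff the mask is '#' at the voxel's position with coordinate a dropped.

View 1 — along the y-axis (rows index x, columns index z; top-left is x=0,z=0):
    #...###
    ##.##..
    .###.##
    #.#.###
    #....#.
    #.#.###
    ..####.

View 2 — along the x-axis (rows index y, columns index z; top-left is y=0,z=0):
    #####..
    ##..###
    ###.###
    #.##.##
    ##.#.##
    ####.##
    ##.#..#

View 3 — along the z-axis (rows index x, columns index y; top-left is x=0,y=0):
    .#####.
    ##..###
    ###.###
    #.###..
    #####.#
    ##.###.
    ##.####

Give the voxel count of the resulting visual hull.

before carving: 343 voxels (7×7×7)
step 1: project along y, AND mask (29/49) → |grid| = 203
step 2: project along x, AND mask (36/49) → |grid| = 147
step 3: project along z, AND mask (37/49) → |grid| = 112

voxel count = 112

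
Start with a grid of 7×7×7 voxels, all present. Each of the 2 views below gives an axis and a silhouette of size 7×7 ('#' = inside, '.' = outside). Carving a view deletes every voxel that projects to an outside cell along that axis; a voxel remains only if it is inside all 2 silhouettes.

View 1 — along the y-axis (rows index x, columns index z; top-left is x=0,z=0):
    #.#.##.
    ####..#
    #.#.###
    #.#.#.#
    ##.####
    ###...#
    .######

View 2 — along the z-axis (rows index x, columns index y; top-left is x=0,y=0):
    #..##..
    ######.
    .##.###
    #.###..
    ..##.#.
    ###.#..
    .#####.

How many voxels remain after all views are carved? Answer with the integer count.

start: 7×7×7 = 343 voxels
V1 y: intersect with XZ mask (34 set) -- 238 left
V2 z: intersect with XY mask (30 set) -- 147 left

|visual hull| = 147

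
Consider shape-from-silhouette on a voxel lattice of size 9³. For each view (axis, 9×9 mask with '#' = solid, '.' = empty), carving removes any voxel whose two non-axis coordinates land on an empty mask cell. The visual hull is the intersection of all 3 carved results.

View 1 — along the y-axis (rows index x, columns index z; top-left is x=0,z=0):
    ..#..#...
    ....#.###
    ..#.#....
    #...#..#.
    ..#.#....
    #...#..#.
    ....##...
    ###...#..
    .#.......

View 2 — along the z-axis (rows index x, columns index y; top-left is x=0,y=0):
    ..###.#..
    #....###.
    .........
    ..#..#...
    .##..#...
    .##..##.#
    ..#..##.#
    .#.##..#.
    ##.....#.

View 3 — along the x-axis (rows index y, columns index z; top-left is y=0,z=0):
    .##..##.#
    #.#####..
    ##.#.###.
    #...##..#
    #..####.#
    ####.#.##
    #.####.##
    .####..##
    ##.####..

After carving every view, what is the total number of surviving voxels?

voxel count = 49

initial block: 9^3 = 729
step 1: project along y, AND mask (23/81) → |grid| = 207
step 2: project along z, AND mask (29/81) → |grid| = 78
step 3: project along x, AND mask (53/81) → |grid| = 49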